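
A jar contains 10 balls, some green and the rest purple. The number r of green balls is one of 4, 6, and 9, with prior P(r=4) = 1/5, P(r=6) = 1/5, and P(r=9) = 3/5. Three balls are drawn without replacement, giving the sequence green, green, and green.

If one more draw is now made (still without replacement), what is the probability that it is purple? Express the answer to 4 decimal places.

Compute the likelihood of the observed sequence for each case: P(data | r = 4) = (4/10)(3/9)(2/8) = 1/30; P(data | r = 6) = (6/10)(5/9)(4/8) = 1/6; P(data | r = 9) = (9/10)(8/9)(7/8) = 7/10.
Multiplying each by its prior: 1/5 · 1/30 = 1/150, 1/5 · 1/6 = 1/30, 3/5 · 7/10 = 21/50; with total 23/50.
Normalising, the posterior is P(r = 4 | data) = 1/69, P(r = 6 | data) = 5/69, P(r = 9 | data) = 21/23.
Averaging over the posterior, P(purple next | data) = (6/7)(1/69) + (4/7)(5/69) + (1/7)(21/23) = 89/483.

0.1843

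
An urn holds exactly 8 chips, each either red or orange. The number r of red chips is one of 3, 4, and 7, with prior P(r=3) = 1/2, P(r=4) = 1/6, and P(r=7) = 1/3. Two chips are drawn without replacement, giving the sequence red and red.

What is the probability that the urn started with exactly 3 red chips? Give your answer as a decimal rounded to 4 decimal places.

Compute the likelihood of the observed sequence for each case: P(data | r = 3) = (3/8)(2/7) = 3/28; P(data | r = 4) = (4/8)(3/7) = 3/14; P(data | r = 7) = (7/8)(6/7) = 3/4.
The prior-weighted likelihoods are 1/2 · 3/28 = 3/56, 1/6 · 3/14 = 1/28, 1/3 · 3/4 = 1/4; with total 19/56.
By Bayes' rule, P(r = 3 | data) = (3/56) / (19/56) = 3/19.

0.1579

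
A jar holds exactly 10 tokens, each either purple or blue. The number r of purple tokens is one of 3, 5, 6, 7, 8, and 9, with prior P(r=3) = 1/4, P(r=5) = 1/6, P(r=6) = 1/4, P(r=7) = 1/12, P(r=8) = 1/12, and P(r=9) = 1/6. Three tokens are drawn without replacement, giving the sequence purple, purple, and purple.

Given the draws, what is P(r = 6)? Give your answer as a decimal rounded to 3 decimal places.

Under each hypothesis, the probability of the observed sequence is: P(data | r = 3) = (3/10)(2/9)(1/8) = 1/120; P(data | r = 5) = (5/10)(4/9)(3/8) = 1/12; P(data | r = 6) = (6/10)(5/9)(4/8) = 1/6; P(data | r = 7) = (7/10)(6/9)(5/8) = 7/24; P(data | r = 8) = (8/10)(7/9)(6/8) = 7/15; P(data | r = 9) = (9/10)(8/9)(7/8) = 7/10.
Multiplying each by its prior: 1/4 · 1/120 = 1/480, 1/6 · 1/12 = 1/72, 1/4 · 1/6 = 1/24, 1/12 · 7/24 = 7/288, 1/12 · 7/15 = 7/180, 1/6 · 7/10 = 7/60; summing to 19/80.
Therefore the posterior P(r = 6 | data) = (1/24) / (19/80) = 10/57.

0.175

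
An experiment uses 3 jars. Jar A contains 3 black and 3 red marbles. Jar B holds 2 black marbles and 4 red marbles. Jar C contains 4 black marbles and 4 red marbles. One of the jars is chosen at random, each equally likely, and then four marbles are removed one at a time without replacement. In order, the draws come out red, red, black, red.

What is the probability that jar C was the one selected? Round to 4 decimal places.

Compute the likelihood of the observed sequence for each case: P(data | jar A) = (3/6)(2/5)(3/4)(1/3) = 0.05; P(data | jar B) = (4/6)(3/5)(2/4)(2/3) = 0.13333; P(data | jar C) = (4/8)(3/7)(4/6)(2/5) = 0.057143.
Weighting by the prior gives 1/3 · 0.05 = 0.016667, 1/3 · 0.13333 = 0.044444, 1/3 · 0.057143 = 0.019048; with total 0.080159.
So P(jar C | data) = (0.019048) / (0.080159) = 0.23762.

0.2376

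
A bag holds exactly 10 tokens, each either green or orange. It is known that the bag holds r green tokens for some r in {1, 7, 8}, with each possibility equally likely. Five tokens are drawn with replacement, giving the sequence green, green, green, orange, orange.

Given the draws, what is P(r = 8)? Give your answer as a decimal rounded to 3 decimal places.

The likelihood of the observed sequence under each hypothesis: P(data | r = 1) = (1/10)(1/10)(1/10)(9/10)(9/10) = 0.00081; P(data | r = 7) = (7/10)(7/10)(7/10)(3/10)(3/10) = 0.03087; P(data | r = 8) = (8/10)(8/10)(8/10)(2/10)(2/10) = 0.02048.
The prior-weighted likelihoods are 1/3 · 0.00081 = 0.00027, 1/3 · 0.03087 = 0.01029, 1/3 · 0.02048 = 0.0068267; with total 0.017387.
Hence P(r = 8 | data) = (0.0068267) / (0.017387) = 0.39264.

0.393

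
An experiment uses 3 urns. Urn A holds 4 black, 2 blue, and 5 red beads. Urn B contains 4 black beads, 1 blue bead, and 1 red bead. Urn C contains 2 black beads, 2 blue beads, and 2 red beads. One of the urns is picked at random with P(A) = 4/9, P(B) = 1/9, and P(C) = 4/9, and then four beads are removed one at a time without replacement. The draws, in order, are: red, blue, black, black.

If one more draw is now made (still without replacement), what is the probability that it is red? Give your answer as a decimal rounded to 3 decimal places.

0.433

Compute the likelihood of the observed sequence for each case: P(data | urn A) = (5/11)(2/10)(4/9)(3/8) = 0.015152; P(data | urn B) = (1/6)(1/5)(4/4)(3/3) = 0.033333; P(data | urn C) = (2/6)(2/5)(2/4)(1/3) = 0.022222.
Multiplying each by its prior: 4/9 · 0.015152 = 0.006734, 1/9 · 0.033333 = 0.0037037, 4/9 · 0.022222 = 0.0098765; with total 0.020314.
The posterior is then P(urn A | data) = 0.33149, P(urn B | data) = 0.18232, P(urn C | data) = 0.48619.
Averaging over the posterior, P(red next | data) = (4/7)(0.33149) + (0)(0.18232) + (1/2)(0.48619) = 0.43252.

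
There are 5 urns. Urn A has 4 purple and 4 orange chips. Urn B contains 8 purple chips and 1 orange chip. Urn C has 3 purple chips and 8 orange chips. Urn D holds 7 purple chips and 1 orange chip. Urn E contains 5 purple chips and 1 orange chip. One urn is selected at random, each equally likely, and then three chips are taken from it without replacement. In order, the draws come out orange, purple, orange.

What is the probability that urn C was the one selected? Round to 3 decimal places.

0.543

Compute the likelihood of the observed sequence for each case: P(data | urn A) = (4/8)(4/7)(3/6) = 0.14286; P(data | urn B) = (1/9)(8/8)(0/7) = 0; P(data | urn C) = (8/11)(3/10)(7/9) = 0.1697; P(data | urn D) = (1/8)(7/7)(0/6) = 0; P(data | urn E) = (1/6)(5/5)(0/4) = 0.
The prior-weighted likelihoods are 1/5 · 0.14286 = 0.028571, 1/5 · 0 = 0, 1/5 · 0.1697 = 0.033939, 1/5 · 0 = 0, 1/5 · 0 = 0; summing to 0.062511.
By Bayes' rule, P(urn C | data) = (0.033939) / (0.062511) = 0.54294.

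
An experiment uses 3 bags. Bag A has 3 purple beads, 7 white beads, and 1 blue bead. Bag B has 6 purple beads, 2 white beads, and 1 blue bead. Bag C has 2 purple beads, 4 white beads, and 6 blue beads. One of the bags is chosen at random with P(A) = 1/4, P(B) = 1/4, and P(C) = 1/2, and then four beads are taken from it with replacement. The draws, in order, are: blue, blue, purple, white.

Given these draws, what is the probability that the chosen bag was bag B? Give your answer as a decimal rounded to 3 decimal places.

0.059

The likelihood of the observed sequence under each hypothesis: P(data | bag A) = (1/11)(1/11)(3/11)(7/11) = 0.0014343; P(data | bag B) = (1/9)(1/9)(6/9)(2/9) = 0.001829; P(data | bag C) = (6/12)(6/12)(2/12)(4/12) = 0.013889.
Weighting by the prior gives 1/4 · 0.0014343 = 0.00035858, 1/4 · 0.001829 = 0.00045725, 1/2 · 0.013889 = 0.0069444; with total 0.0077603.
Hence P(bag B | data) = (0.00045725) / (0.0077603) = 0.058922.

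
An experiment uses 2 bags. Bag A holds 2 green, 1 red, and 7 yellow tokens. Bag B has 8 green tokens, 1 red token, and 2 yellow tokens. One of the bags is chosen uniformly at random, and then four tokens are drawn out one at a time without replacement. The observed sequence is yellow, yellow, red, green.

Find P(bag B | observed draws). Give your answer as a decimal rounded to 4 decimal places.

0.1081

Under each hypothesis, the probability of the observed sequence is: P(data | bag A) = (7/10)(6/9)(1/8)(2/7) = 0.016667; P(data | bag B) = (2/11)(1/10)(1/9)(8/8) = 0.0020202.
Weighting by the prior gives 1/2 · 0.016667 = 0.0083333, 1/2 · 0.0020202 = 0.0010101; summing to 0.0093434.
By Bayes' rule, P(bag B | data) = (0.0010101) / (0.0093434) = 0.10811.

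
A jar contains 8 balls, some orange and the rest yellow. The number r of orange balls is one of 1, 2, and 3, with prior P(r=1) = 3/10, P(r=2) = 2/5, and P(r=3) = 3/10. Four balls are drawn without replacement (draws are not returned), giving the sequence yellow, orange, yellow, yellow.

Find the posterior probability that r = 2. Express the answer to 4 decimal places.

For each hypothesis, P(data | H) works out to: P(data | r = 1) = (7/8)(1/7)(6/6)(5/5) = 1/8; P(data | r = 2) = (6/8)(2/7)(5/6)(4/5) = 1/7; P(data | r = 3) = (5/8)(3/7)(4/6)(3/5) = 3/28.
Multiplying each by its prior: 3/10 · 1/8 = 3/80, 2/5 · 1/7 = 2/35, 3/10 · 3/28 = 9/280; with total 71/560.
Therefore the posterior P(r = 2 | data) = (2/35) / (71/560) = 32/71.

0.4507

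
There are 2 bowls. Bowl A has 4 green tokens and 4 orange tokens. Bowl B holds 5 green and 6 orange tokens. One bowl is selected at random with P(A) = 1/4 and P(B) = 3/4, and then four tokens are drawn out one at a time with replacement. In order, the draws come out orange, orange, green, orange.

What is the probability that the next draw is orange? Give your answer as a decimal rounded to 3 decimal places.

Under each hypothesis, the probability of the observed sequence is: P(data | bowl A) = (4/8)(4/8)(4/8)(4/8) = 0.0625; P(data | bowl B) = (6/11)(6/11)(5/11)(6/11) = 0.073765.
Multiplying each by its prior: 1/4 · 0.0625 = 0.015625, 3/4 · 0.073765 = 0.055324; with total 0.070949.
Normalising, the posterior is P(bowl A | data) = 0.22023, P(bowl B | data) = 0.77977.
Averaging over the posterior, P(orange next | data) = (1/2)(0.22023) + (6/11)(0.77977) = 0.53544.

0.535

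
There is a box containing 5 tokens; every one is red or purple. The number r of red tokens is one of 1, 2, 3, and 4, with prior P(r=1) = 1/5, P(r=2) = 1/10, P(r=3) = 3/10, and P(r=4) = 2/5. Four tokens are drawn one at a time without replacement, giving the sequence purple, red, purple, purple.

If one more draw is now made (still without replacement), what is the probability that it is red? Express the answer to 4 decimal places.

For each hypothesis, P(data | H) works out to: P(data | r = 1) = (4/5)(1/4)(3/3)(2/2) = 1/5; P(data | r = 2) = (3/5)(2/4)(2/3)(1/2) = 1/10; P(data | r = 3) = (2/5)(3/4)(1/3)(0/2) = 0; P(data | r = 4) = (1/5)(4/4)(0/3) = 0.
Weighting by the prior gives 1/5 · 1/5 = 1/25, 1/10 · 1/10 = 1/100, 3/10 · 0 = 0, 2/5 · 0 = 0; these sum to 1/20.
Dividing through by the total gives posterior P(r = 1 | data) = 4/5, P(r = 2 | data) = 1/5, P(r = 3 | data) = 0, P(r = 4 | data) = 0.
So P(red next | data) = Σ P(red next | H) P(H | data) = (0)(4/5) + (1)(1/5) = 1/5.

0.2000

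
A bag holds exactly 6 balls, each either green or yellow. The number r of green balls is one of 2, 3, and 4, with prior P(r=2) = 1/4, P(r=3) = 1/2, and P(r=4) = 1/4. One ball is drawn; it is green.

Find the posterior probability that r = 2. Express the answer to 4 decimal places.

The likelihood of this draw under each hypothesis: P(data | r = 2) = (2/6) = 1/3; P(data | r = 3) = (3/6) = 1/2; P(data | r = 4) = (4/6) = 2/3.
The prior-weighted likelihoods are 1/4 · 1/3 = 1/12, 1/2 · 1/2 = 1/4, 1/4 · 2/3 = 1/6; with total 1/2.
Therefore the posterior P(r = 2 | data) = (1/12) / (1/2) = 1/6.

0.1667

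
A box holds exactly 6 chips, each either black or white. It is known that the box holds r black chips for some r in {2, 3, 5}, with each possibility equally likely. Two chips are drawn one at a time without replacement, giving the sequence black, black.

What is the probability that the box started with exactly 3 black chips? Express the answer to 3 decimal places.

Under each hypothesis, the probability of the observed sequence is: P(data | r = 2) = (2/6)(1/5) = 1/15; P(data | r = 3) = (3/6)(2/5) = 1/5; P(data | r = 5) = (5/6)(4/5) = 2/3.
The prior-weighted likelihoods are 1/3 · 1/15 = 1/45, 1/3 · 1/5 = 1/15, 1/3 · 2/3 = 2/9; these sum to 14/45.
By Bayes' rule, P(r = 3 | data) = (1/15) / (14/45) = 3/14.

0.214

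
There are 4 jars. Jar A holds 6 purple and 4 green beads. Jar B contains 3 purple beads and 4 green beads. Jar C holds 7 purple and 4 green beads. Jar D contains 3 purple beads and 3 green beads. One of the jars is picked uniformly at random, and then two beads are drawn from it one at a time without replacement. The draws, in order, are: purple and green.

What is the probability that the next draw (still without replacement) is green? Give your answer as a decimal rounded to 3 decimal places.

0.457

Under each hypothesis, the probability of the observed sequence is: P(data | jar A) = (6/10)(4/9) = 0.26667; P(data | jar B) = (3/7)(4/6) = 0.28571; P(data | jar C) = (7/11)(4/10) = 0.25455; P(data | jar D) = (3/6)(3/5) = 0.3.
Multiplying each by its prior: 1/4 · 0.26667 = 0.066667, 1/4 · 0.28571 = 0.071429, 1/4 · 0.25455 = 0.063636, 1/4 · 0.3 = 0.075; summing to 0.27673.
Normalising, the posterior is P(jar A | data) = 0.24091, P(jar B | data) = 0.25811, P(jar C | data) = 0.22996, P(jar D | data) = 0.27102.
So P(green next | data) = Σ P(green next | H) P(H | data) = (3/8)(0.24091) + (3/5)(0.25811) + (1/3)(0.22996) + (1/2)(0.27102) = 0.45737.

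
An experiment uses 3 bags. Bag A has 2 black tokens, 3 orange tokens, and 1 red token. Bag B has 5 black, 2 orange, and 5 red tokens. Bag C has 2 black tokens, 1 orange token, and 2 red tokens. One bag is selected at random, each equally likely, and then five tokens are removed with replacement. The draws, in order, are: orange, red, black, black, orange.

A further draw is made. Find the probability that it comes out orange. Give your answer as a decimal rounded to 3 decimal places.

Compute the likelihood of the observed sequence for each case: P(data | bag A) = (3/6)(1/6)(2/6)(2/6)(3/6) = 0.0046296; P(data | bag B) = (2/12)(5/12)(5/12)(5/12)(2/12) = 0.0020094; P(data | bag C) = (1/5)(2/5)(2/5)(2/5)(1/5) = 0.00256.
Weighting by the prior gives 1/3 · 0.0046296 = 0.0015432, 1/3 · 0.0020094 = 0.0006698, 1/3 · 0.00256 = 0.00085333; summing to 0.0030663.
Normalising, the posterior is P(bag A | data) = 0.50327, P(bag B | data) = 0.21844, P(bag C | data) = 0.27829.
The predictive probability is P(orange next | data) = (1/2)(0.50327) + (1/6)(0.21844) + (1/5)(0.27829) = 0.3437.

0.344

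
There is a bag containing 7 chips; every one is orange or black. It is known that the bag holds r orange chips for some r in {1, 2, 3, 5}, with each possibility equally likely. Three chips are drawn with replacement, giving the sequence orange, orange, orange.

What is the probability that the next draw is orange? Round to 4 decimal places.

Compute the likelihood of the observed sequence for each case: P(data | r = 1) = (1/7)(1/7)(1/7) = 0.0029155; P(data | r = 2) = (2/7)(2/7)(2/7) = 0.023324; P(data | r = 3) = (3/7)(3/7)(3/7) = 0.078717; P(data | r = 5) = (5/7)(5/7)(5/7) = 0.36443.
The prior-weighted likelihoods are 1/4 · 0.0029155 = 0.00072886, 1/4 · 0.023324 = 0.0058309, 1/4 · 0.078717 = 0.019679, 1/4 · 0.36443 = 0.091108; these sum to 0.11735.
The posterior is then P(r = 1 | data) = 0.0062112, P(r = 2 | data) = 0.049689, P(r = 3 | data) = 0.1677, P(r = 5 | data) = 0.7764.
Averaging over the posterior, P(orange next | data) = (1/7)(0.0062112) + (2/7)(0.049689) + (3/7)(0.1677) + (5/7)(0.7764) = 0.64153.

0.6415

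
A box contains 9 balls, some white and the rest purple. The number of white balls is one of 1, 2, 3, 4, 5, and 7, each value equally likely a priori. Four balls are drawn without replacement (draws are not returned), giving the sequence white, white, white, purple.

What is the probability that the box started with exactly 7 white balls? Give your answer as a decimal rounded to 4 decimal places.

For each hypothesis, P(data | H) works out to: P(data | r = 1) = (1/9)(0/8) = 0; P(data | r = 2) = (2/9)(1/8)(0/7) = 0; P(data | r = 3) = (3/9)(2/8)(1/7)(6/6) = 1/84; P(data | r = 4) = (4/9)(3/8)(2/7)(5/6) = 5/126; P(data | r = 5) = (5/9)(4/8)(3/7)(4/6) = 5/63; P(data | r = 7) = (7/9)(6/8)(5/7)(2/6) = 5/36.
Weighting by the prior gives 1/6 · 0 = 0, 1/6 · 0 = 0, 1/6 · 1/84 = 1/504, 1/6 · 5/126 = 5/756, 1/6 · 5/63 = 5/378, 1/6 · 5/36 = 5/216; summing to 17/378.
So P(r = 7 | data) = (5/216) / (17/378) = 35/68.

0.5147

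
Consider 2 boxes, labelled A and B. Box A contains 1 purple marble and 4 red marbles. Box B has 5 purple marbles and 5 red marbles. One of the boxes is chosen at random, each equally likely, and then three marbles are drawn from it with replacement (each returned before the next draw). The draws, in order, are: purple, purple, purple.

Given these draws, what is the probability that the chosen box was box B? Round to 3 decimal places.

0.940

The likelihood of the observed sequence under each hypothesis: P(data | box A) = (1/5)(1/5)(1/5) = 0.008; P(data | box B) = (5/10)(5/10)(5/10) = 0.125.
Multiplying each by its prior: 1/2 · 0.008 = 0.004, 1/2 · 0.125 = 0.0625; summing to 0.0665.
By Bayes' rule, P(box B | data) = (0.0625) / (0.0665) = 0.93985.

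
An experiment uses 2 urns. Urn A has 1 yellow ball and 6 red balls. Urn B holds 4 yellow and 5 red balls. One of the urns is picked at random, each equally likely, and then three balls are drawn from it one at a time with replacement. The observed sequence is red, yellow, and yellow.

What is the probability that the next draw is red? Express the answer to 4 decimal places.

0.5970

Compute the likelihood of the observed sequence for each case: P(data | urn A) = (6/7)(1/7)(1/7) = 0.017493; P(data | urn B) = (5/9)(4/9)(4/9) = 0.10974.
Weighting by the prior gives 1/2 · 0.017493 = 0.0087464, 1/2 · 0.10974 = 0.05487; these sum to 0.063616.
Normalising, the posterior is P(urn A | data) = 0.13749, P(urn B | data) = 0.86251.
So P(red next | data) = Σ P(red next | H) P(H | data) = (6/7)(0.13749) + (5/9)(0.86251) = 0.59702.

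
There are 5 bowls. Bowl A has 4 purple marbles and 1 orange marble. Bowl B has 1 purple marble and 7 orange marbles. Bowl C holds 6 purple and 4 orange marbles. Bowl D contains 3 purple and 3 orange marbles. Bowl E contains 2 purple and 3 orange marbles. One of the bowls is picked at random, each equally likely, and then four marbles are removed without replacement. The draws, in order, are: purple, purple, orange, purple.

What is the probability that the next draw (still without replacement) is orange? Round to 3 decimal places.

0.283

Compute the likelihood of the observed sequence for each case: P(data | bowl A) = (4/5)(3/4)(1/3)(2/2) = 1/5; P(data | bowl B) = (1/8)(0/7) = 0; P(data | bowl C) = (6/10)(5/9)(4/8)(4/7) = 2/21; P(data | bowl D) = (3/6)(2/5)(3/4)(1/3) = 1/20; P(data | bowl E) = (2/5)(1/4)(3/3)(0/2) = 0.
Weighting by the prior gives 1/5 · 1/5 = 1/25, 1/5 · 0 = 0, 1/5 · 2/21 = 2/105, 1/5 · 1/20 = 1/100, 1/5 · 0 = 0; with total 29/420.
The posterior is then P(bowl A | data) = 84/145, P(bowl B | data) = 0, P(bowl C | data) = 8/29, P(bowl D | data) = 21/145, P(bowl E | data) = 0.
Averaging over the posterior, P(orange next | data) = (0)(84/145) + (1/2)(8/29) + (1)(21/145) = 41/145.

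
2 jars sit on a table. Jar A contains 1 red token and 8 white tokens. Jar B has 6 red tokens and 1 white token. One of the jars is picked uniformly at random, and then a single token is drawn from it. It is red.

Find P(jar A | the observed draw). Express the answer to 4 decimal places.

Under each hypothesis, the probability of this draw is: P(data | jar A) = (1/9) = 1/9; P(data | jar B) = (6/7) = 6/7.
The prior-weighted likelihoods are 1/2 · 1/9 = 1/18, 1/2 · 6/7 = 3/7; with total 61/126.
Hence P(jar A | data) = (1/18) / (61/126) = 7/61.

0.1148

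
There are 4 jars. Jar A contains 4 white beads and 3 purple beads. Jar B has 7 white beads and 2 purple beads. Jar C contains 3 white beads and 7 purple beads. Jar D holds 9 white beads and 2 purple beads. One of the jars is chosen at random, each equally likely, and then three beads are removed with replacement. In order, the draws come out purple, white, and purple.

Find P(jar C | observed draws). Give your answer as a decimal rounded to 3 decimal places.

0.463

The likelihood of the observed sequence under each hypothesis: P(data | jar A) = (3/7)(4/7)(3/7) = 0.10496; P(data | jar B) = (2/9)(7/9)(2/9) = 0.038409; P(data | jar C) = (7/10)(3/10)(7/10) = 0.147; P(data | jar D) = (2/11)(9/11)(2/11) = 0.027047.
The prior-weighted likelihoods are 1/4 · 0.10496 = 0.026239, 1/4 · 0.038409 = 0.0096022, 1/4 · 0.147 = 0.03675, 1/4 · 0.027047 = 0.0067618; these sum to 0.079353.
By Bayes' rule, P(jar C | data) = (0.03675) / (0.079353) = 0.46312.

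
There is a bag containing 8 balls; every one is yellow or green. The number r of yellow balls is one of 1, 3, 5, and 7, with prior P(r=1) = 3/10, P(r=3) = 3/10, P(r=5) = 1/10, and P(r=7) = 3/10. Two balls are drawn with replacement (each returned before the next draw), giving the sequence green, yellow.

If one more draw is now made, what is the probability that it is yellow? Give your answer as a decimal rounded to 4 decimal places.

The likelihood of the observed sequence under each hypothesis: P(data | r = 1) = (7/8)(1/8) = 7/64; P(data | r = 3) = (5/8)(3/8) = 15/64; P(data | r = 5) = (3/8)(5/8) = 15/64; P(data | r = 7) = (1/8)(7/8) = 7/64.
Weighting by the prior gives 3/10 · 7/64 = 21/640, 3/10 · 15/64 = 9/128, 1/10 · 15/64 = 3/128, 3/10 · 7/64 = 21/640; with total 51/320.
The posterior is then P(r = 1 | data) = 7/34, P(r = 3 | data) = 15/34, P(r = 5 | data) = 5/34, P(r = 7 | data) = 7/34.
The predictive probability is P(yellow next | data) = (1/8)(7/34) + (3/8)(15/34) + (5/8)(5/34) + (7/8)(7/34) = 63/136.

0.4632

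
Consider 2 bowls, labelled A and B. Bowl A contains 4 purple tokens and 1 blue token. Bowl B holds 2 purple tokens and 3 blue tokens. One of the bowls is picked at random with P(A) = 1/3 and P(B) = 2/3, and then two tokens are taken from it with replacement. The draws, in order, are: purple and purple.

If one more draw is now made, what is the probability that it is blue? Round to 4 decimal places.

0.3333

For each hypothesis, P(data | H) works out to: P(data | bowl A) = (4/5)(4/5) = 16/25; P(data | bowl B) = (2/5)(2/5) = 4/25.
Weighting by the prior gives 1/3 · 16/25 = 16/75, 2/3 · 4/25 = 8/75; these sum to 8/25.
Normalising, the posterior is P(bowl A | data) = 2/3, P(bowl B | data) = 1/3.
Averaging over the posterior, P(blue next | data) = (1/5)(2/3) + (3/5)(1/3) = 1/3.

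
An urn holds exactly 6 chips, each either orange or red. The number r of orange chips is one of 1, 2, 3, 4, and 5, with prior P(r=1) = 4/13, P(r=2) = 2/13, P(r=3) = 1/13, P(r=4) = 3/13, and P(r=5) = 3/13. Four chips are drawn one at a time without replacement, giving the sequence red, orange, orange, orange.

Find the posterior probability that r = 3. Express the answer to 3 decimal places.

0.053

The likelihood of the observed sequence under each hypothesis: P(data | r = 1) = (5/6)(1/5)(0/4) = 0; P(data | r = 2) = (4/6)(2/5)(1/4)(0/3) = 0; P(data | r = 3) = (3/6)(3/5)(2/4)(1/3) = 1/20; P(data | r = 4) = (2/6)(4/5)(3/4)(2/3) = 2/15; P(data | r = 5) = (1/6)(5/5)(4/4)(3/3) = 1/6.
Weighting by the prior gives 4/13 · 0 = 0, 2/13 · 0 = 0, 1/13 · 1/20 = 1/260, 3/13 · 2/15 = 2/65, 3/13 · 1/6 = 1/26; with total 19/260.
Hence P(r = 3 | data) = (1/260) / (19/260) = 1/19.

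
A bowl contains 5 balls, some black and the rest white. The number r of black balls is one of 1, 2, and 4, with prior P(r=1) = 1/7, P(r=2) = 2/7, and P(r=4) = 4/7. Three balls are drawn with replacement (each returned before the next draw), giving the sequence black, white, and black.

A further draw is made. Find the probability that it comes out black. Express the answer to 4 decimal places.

0.6696

Under each hypothesis, the probability of the observed sequence is: P(data | r = 1) = (1/5)(4/5)(1/5) = 4/125; P(data | r = 2) = (2/5)(3/5)(2/5) = 12/125; P(data | r = 4) = (4/5)(1/5)(4/5) = 16/125.
The prior-weighted likelihoods are 1/7 · 4/125 = 4/875, 2/7 · 12/125 = 24/875, 4/7 · 16/125 = 64/875; these sum to 92/875.
The posterior is then P(r = 1 | data) = 1/23, P(r = 2 | data) = 6/23, P(r = 4 | data) = 16/23.
The predictive probability is P(black next | data) = (1/5)(1/23) + (2/5)(6/23) + (4/5)(16/23) = 77/115.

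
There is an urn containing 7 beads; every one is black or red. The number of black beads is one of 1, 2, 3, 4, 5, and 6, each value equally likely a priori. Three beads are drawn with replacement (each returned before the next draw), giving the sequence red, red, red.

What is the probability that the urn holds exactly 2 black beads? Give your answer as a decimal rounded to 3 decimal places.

Under each hypothesis, the probability of the observed sequence is: P(data | r = 1) = (6/7)(6/7)(6/7) = 0.62974; P(data | r = 2) = (5/7)(5/7)(5/7) = 0.36443; P(data | r = 3) = (4/7)(4/7)(4/7) = 0.18659; P(data | r = 4) = (3/7)(3/7)(3/7) = 0.078717; P(data | r = 5) = (2/7)(2/7)(2/7) = 0.023324; P(data | r = 6) = (1/7)(1/7)(1/7) = 0.0029155.
Weighting by the prior gives 1/6 · 0.62974 = 0.10496, 1/6 · 0.36443 = 0.060739, 1/6 · 0.18659 = 0.031098, 1/6 · 0.078717 = 0.01312, 1/6 · 0.023324 = 0.0038873, 1/6 · 0.0029155 = 0.00048591; summing to 0.21429.
So P(r = 2 | data) = (0.060739) / (0.21429) = 0.28345.

0.283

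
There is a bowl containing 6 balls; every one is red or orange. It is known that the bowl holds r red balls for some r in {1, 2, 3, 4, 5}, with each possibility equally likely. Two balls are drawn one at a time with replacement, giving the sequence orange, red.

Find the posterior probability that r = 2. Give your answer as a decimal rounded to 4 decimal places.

For each hypothesis, P(data | H) works out to: P(data | r = 1) = (5/6)(1/6) = 5/36; P(data | r = 2) = (4/6)(2/6) = 2/9; P(data | r = 3) = (3/6)(3/6) = 1/4; P(data | r = 4) = (2/6)(4/6) = 2/9; P(data | r = 5) = (1/6)(5/6) = 5/36.
The prior-weighted likelihoods are 1/5 · 5/36 = 1/36, 1/5 · 2/9 = 2/45, 1/5 · 1/4 = 1/20, 1/5 · 2/9 = 2/45, 1/5 · 5/36 = 1/36; these sum to 7/36.
By Bayes' rule, P(r = 2 | data) = (2/45) / (7/36) = 8/35.

0.2286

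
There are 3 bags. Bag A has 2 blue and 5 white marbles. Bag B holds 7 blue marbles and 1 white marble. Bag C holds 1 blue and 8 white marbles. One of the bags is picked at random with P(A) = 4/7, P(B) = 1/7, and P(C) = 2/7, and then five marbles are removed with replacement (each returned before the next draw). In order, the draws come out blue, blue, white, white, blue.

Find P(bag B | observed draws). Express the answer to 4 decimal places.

0.1738

Compute the likelihood of the observed sequence for each case: P(data | bag A) = (2/7)(2/7)(5/7)(5/7)(2/7) = 0.0119; P(data | bag B) = (7/8)(7/8)(1/8)(1/8)(7/8) = 0.010468; P(data | bag C) = (1/9)(1/9)(8/9)(8/9)(1/9) = 0.0010838.
Multiplying each by its prior: 4/7 · 0.0119 = 0.0067999, 1/7 · 0.010468 = 0.0014954, 2/7 · 0.0010838 = 0.00030967; summing to 0.0086049.
By Bayes' rule, P(bag B | data) = (0.0014954) / (0.0086049) = 0.17378.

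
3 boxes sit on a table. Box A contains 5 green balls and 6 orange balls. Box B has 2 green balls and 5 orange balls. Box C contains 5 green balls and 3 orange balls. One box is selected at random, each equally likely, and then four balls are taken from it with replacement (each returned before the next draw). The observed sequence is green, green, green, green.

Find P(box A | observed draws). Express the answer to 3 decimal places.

Compute the likelihood of the observed sequence for each case: P(data | box A) = (5/11)(5/11)(5/11)(5/11) = 0.042688; P(data | box B) = (2/7)(2/7)(2/7)(2/7) = 0.0066639; P(data | box C) = (5/8)(5/8)(5/8)(5/8) = 0.15259.
Weighting by the prior gives 1/3 · 0.042688 = 0.014229, 1/3 · 0.0066639 = 0.0022213, 1/3 · 0.15259 = 0.050863; with total 0.067313.
Hence P(box A | data) = (0.014229) / (0.067313) = 0.21139.

0.211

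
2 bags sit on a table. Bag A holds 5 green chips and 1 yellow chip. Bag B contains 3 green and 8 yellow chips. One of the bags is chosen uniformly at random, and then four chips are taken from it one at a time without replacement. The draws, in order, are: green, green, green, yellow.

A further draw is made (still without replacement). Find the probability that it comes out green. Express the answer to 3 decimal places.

Compute the likelihood of the observed sequence for each case: P(data | bag A) = (5/6)(4/5)(3/4)(1/3) = 1/6; P(data | bag B) = (3/11)(2/10)(1/9)(8/8) = 1/165.
The prior-weighted likelihoods are 1/2 · 1/6 = 1/12, 1/2 · 1/165 = 1/330; with total 19/220.
Normalising, the posterior is P(bag A | data) = 55/57, P(bag B | data) = 2/57.
So P(green next | data) = Σ P(green next | H) P(H | data) = (1)(55/57) + (0)(2/57) = 55/57.

0.965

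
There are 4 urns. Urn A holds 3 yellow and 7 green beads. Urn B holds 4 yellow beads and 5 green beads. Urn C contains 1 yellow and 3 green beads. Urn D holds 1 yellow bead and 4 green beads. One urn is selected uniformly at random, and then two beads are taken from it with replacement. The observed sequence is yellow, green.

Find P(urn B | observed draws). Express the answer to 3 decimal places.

0.307

For each hypothesis, P(data | H) works out to: P(data | urn A) = (3/10)(7/10) = 0.21; P(data | urn B) = (4/9)(5/9) = 0.24691; P(data | urn C) = (1/4)(3/4) = 0.1875; P(data | urn D) = (1/5)(4/5) = 0.16.
Weighting by the prior gives 1/4 · 0.21 = 0.0525, 1/4 · 0.24691 = 0.061728, 1/4 · 0.1875 = 0.046875, 1/4 · 0.16 = 0.04; with total 0.2011.
Hence P(urn B | data) = (0.061728) / (0.2011) = 0.30695.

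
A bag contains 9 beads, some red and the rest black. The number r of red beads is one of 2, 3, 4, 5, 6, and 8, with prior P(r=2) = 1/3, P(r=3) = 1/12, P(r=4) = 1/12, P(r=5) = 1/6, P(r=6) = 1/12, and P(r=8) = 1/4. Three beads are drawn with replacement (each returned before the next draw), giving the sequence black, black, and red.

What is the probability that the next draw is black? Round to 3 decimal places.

0.626

For each hypothesis, P(data | H) works out to: P(data | r = 2) = (7/9)(7/9)(2/9) = 0.13443; P(data | r = 3) = (6/9)(6/9)(3/9) = 0.14815; P(data | r = 4) = (5/9)(5/9)(4/9) = 0.13717; P(data | r = 5) = (4/9)(4/9)(5/9) = 0.10974; P(data | r = 6) = (3/9)(3/9)(6/9) = 0.074074; P(data | r = 8) = (1/9)(1/9)(8/9) = 0.010974.
Multiplying each by its prior: 1/3 · 0.13443 = 0.04481, 1/12 · 0.14815 = 0.012346, 1/12 · 0.13717 = 0.011431, 1/6 · 0.10974 = 0.01829, 1/12 · 0.074074 = 0.0061728, 1/4 · 0.010974 = 0.0027435; with total 0.095793.
Dividing through by the total gives posterior P(r = 2 | data) = 0.46778, P(r = 3 | data) = 0.12888, P(r = 4 | data) = 0.11933, P(r = 5 | data) = 0.19093, P(r = 6 | data) = 0.064439, P(r = 8 | data) = 0.02864.
Averaging over the posterior, P(black next | data) = (7/9)(0.46778) + (2/3)(0.12888) + (5/9)(0.11933) + (4/9)(0.19093) + (1/3)(0.064439) + (1/9)(0.02864) = 0.62556.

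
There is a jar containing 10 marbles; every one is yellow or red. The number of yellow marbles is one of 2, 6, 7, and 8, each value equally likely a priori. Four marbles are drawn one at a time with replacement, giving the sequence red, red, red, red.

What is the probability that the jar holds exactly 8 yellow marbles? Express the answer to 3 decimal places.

0.004

The likelihood of the observed sequence under each hypothesis: P(data | r = 2) = (8/10)(8/10)(8/10)(8/10) = 0.4096; P(data | r = 6) = (4/10)(4/10)(4/10)(4/10) = 0.0256; P(data | r = 7) = (3/10)(3/10)(3/10)(3/10) = 0.0081; P(data | r = 8) = (2/10)(2/10)(2/10)(2/10) = 0.0016.
Weighting by the prior gives 1/4 · 0.4096 = 0.1024, 1/4 · 0.0256 = 0.0064, 1/4 · 0.0081 = 0.002025, 1/4 · 0.0016 = 0.0004; these sum to 0.11123.
So P(r = 8 | data) = (0.0004) / (0.11123) = 0.0035963.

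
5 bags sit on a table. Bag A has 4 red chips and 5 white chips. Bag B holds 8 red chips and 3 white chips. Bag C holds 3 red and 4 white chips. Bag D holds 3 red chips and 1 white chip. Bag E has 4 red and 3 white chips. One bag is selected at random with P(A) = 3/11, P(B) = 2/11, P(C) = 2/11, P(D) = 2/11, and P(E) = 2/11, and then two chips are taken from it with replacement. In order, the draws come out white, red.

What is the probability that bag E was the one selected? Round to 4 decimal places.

0.1965

Under each hypothesis, the probability of the observed sequence is: P(data | bag A) = (5/9)(4/9) = 0.24691; P(data | bag B) = (3/11)(8/11) = 0.19835; P(data | bag C) = (4/7)(3/7) = 0.2449; P(data | bag D) = (1/4)(3/4) = 0.1875; P(data | bag E) = (3/7)(4/7) = 0.2449.
Weighting by the prior gives 3/11 · 0.24691 = 0.06734, 2/11 · 0.19835 = 0.036063, 2/11 · 0.2449 = 0.044527, 2/11 · 0.1875 = 0.034091, 2/11 · 0.2449 = 0.044527; these sum to 0.22655.
So P(bag E | data) = (0.044527) / (0.22655) = 0.19655.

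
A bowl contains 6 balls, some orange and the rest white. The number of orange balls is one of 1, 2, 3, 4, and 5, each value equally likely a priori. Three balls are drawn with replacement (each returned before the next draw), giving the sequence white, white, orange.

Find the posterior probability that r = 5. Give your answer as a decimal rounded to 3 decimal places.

The likelihood of the observed sequence under each hypothesis: P(data | r = 1) = (5/6)(5/6)(1/6) = 25/216; P(data | r = 2) = (4/6)(4/6)(2/6) = 4/27; P(data | r = 3) = (3/6)(3/6)(3/6) = 1/8; P(data | r = 4) = (2/6)(2/6)(4/6) = 2/27; P(data | r = 5) = (1/6)(1/6)(5/6) = 5/216.
Weighting by the prior gives 1/5 · 25/216 = 5/216, 1/5 · 4/27 = 4/135, 1/5 · 1/8 = 1/40, 1/5 · 2/27 = 2/135, 1/5 · 5/216 = 1/216; these sum to 7/72.
Hence P(r = 5 | data) = (1/216) / (7/72) = 1/21.

0.048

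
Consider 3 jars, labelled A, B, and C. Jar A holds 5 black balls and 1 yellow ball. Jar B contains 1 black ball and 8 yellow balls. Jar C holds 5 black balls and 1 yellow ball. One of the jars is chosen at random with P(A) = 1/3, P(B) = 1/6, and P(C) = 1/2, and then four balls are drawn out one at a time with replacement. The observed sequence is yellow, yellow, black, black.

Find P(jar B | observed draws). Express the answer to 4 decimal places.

0.0918

For each hypothesis, P(data | H) works out to: P(data | jar A) = (1/6)(1/6)(5/6)(5/6) = 0.01929; P(data | jar B) = (8/9)(8/9)(1/9)(1/9) = 0.0097546; P(data | jar C) = (1/6)(1/6)(5/6)(5/6) = 0.01929.
Weighting by the prior gives 1/3 · 0.01929 = 0.00643, 1/6 · 0.0097546 = 0.0016258, 1/2 · 0.01929 = 0.0096451; with total 0.017701.
Hence P(jar B | data) = (0.0016258) / (0.017701) = 0.091847.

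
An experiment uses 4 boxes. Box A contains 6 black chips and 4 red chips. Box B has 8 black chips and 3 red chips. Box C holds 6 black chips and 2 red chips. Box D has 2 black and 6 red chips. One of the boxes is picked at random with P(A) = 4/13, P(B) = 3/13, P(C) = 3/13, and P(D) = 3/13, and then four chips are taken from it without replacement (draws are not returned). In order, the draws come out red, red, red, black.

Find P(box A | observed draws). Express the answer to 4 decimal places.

For each hypothesis, P(data | H) works out to: P(data | box A) = (4/10)(3/9)(2/8)(6/7) = 0.028571; P(data | box B) = (3/11)(2/10)(1/9)(8/8) = 0.0060606; P(data | box C) = (2/8)(1/7)(0/6) = 0; P(data | box D) = (6/8)(5/7)(4/6)(2/5) = 0.14286.
The prior-weighted likelihoods are 4/13 · 0.028571 = 0.0087912, 3/13 · 0.0060606 = 0.0013986, 3/13 · 0 = 0, 3/13 · 0.14286 = 0.032967; summing to 0.043157.
By Bayes' rule, P(box A | data) = (0.0087912) / (0.043157) = 0.2037.

0.2037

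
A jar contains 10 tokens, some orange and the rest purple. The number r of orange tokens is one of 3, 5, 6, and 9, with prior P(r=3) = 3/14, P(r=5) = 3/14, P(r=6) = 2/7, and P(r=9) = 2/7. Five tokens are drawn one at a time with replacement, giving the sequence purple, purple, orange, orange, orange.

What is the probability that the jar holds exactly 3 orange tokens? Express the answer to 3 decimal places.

0.132

For each hypothesis, P(data | H) works out to: P(data | r = 3) = (7/10)(7/10)(3/10)(3/10)(3/10) = 0.01323; P(data | r = 5) = (5/10)(5/10)(5/10)(5/10)(5/10) = 0.03125; P(data | r = 6) = (4/10)(4/10)(6/10)(6/10)(6/10) = 0.03456; P(data | r = 9) = (1/10)(1/10)(9/10)(9/10)(9/10) = 0.00729.
Weighting by the prior gives 3/14 · 0.01323 = 0.002835, 3/14 · 0.03125 = 0.0066964, 2/7 · 0.03456 = 0.0098743, 2/7 · 0.00729 = 0.0020829; these sum to 0.021489.
Hence P(r = 3 | data) = (0.002835) / (0.021489) = 0.13193.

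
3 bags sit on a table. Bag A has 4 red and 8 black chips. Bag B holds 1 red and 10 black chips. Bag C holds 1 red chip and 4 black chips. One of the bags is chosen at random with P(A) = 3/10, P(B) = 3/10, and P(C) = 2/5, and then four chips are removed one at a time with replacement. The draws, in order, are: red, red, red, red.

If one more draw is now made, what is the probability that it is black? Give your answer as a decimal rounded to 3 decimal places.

0.687

The likelihood of the observed sequence under each hypothesis: P(data | bag A) = (4/12)(4/12)(4/12)(4/12) = 0.012346; P(data | bag B) = (1/11)(1/11)(1/11)(1/11) = 6.8301e-05; P(data | bag C) = (1/5)(1/5)(1/5)(1/5) = 0.0016.
Weighting by the prior gives 3/10 · 0.012346 = 0.0037037, 3/10 · 6.8301e-05 = 2.049e-05, 2/5 · 0.0016 = 0.00064; these sum to 0.0043642.
Dividing through by the total gives posterior P(bag A | data) = 0.84866, P(bag B | data) = 0.0046951, P(bag C | data) = 0.14665.
So P(black next | data) = Σ P(black next | H) P(H | data) = (2/3)(0.84866) + (10/11)(0.0046951) + (4/5)(0.14665) = 0.68736.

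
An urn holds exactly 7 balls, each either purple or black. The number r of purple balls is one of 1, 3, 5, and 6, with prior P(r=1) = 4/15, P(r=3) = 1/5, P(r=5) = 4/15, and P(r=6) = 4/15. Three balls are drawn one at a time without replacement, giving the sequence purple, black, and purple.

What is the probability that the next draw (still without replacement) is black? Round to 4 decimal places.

0.2670

Under each hypothesis, the probability of the observed sequence is: P(data | r = 1) = (1/7)(6/6)(0/5) = 0; P(data | r = 3) = (3/7)(4/6)(2/5) = 0.11429; P(data | r = 5) = (5/7)(2/6)(4/5) = 0.19048; P(data | r = 6) = (6/7)(1/6)(5/5) = 0.14286.
Multiplying each by its prior: 4/15 · 0 = 0, 1/5 · 0.11429 = 0.022857, 4/15 · 0.19048 = 0.050794, 4/15 · 0.14286 = 0.038095; summing to 0.11175.
Normalising, the posterior is P(r = 1 | data) = 0, P(r = 3 | data) = 0.20455, P(r = 5 | data) = 0.45455, P(r = 6 | data) = 0.34091.
Averaging over the posterior, P(black next | data) = (3/4)(0.20455) + (1/4)(0.45455) + (0)(0.34091) = 0.26705.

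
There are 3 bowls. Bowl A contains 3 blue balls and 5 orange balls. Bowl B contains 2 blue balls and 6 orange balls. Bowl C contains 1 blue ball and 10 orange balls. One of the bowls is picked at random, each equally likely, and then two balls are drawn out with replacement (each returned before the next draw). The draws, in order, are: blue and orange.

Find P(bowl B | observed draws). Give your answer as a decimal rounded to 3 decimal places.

Under each hypothesis, the probability of the observed sequence is: P(data | bowl A) = (3/8)(5/8) = 0.23438; P(data | bowl B) = (2/8)(6/8) = 0.1875; P(data | bowl C) = (1/11)(10/11) = 0.082645.
Multiplying each by its prior: 1/3 · 0.23438 = 0.078125, 1/3 · 0.1875 = 0.0625, 1/3 · 0.082645 = 0.027548; summing to 0.16817.
So P(bowl B | data) = (0.0625) / (0.16817) = 0.37164.

0.372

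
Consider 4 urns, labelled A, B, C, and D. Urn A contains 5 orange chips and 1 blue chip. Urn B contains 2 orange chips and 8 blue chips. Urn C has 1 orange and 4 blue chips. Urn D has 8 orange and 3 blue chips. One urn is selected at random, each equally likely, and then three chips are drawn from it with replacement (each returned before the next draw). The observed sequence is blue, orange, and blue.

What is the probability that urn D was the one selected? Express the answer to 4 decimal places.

The likelihood of the observed sequence under each hypothesis: P(data | urn A) = (1/6)(5/6)(1/6) = 0.023148; P(data | urn B) = (8/10)(2/10)(8/10) = 0.128; P(data | urn C) = (4/5)(1/5)(4/5) = 0.128; P(data | urn D) = (3/11)(8/11)(3/11) = 0.054095.
Weighting by the prior gives 1/4 · 0.023148 = 0.005787, 1/4 · 0.128 = 0.032, 1/4 · 0.128 = 0.032, 1/4 · 0.054095 = 0.013524; summing to 0.083311.
So P(urn D | data) = (0.013524) / (0.083311) = 0.16233.

0.1623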